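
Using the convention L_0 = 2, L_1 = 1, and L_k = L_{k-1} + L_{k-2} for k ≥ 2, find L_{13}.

Iterating the recurrence up to L_{6} = 18 and L_{5} = 11:
L_{7} = L_{6} + L_{5} = 18 + 11 = 29
L_{8} = L_{7} + L_{6} = 29 + 18 = 47
L_{9} = L_{8} + L_{7} = 47 + 29 = 76
L_{10} = L_{9} + L_{8} = 76 + 47 = 123
L_{11} = L_{10} + L_{9} = 123 + 76 = 199
L_{12} = L_{11} + L_{10} = 199 + 123 = 322
L_{13} = L_{12} + L_{11} = 322 + 199 = 521

521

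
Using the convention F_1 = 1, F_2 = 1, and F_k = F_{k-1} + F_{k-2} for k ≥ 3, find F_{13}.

233

Iterating the recurrence up to F_{5} = 5 and F_{4} = 3:
F_{6} = F_{5} + F_{4} = 5 + 3 = 8
F_{7} = F_{6} + F_{5} = 8 + 5 = 13
F_{8} = F_{7} + F_{6} = 13 + 8 = 21
F_{9} = F_{8} + F_{7} = 21 + 13 = 34
F_{10} = F_{9} + F_{8} = 34 + 21 = 55
F_{11} = F_{10} + F_{9} = 55 + 34 = 89
F_{12} = F_{11} + F_{10} = 89 + 55 = 144
F_{13} = F_{12} + F_{11} = 144 + 89 = 233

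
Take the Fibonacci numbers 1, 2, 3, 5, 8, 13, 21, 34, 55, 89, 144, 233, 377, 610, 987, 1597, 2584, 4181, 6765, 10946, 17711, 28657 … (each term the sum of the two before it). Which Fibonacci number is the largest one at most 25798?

17711 ≤ 25798 < 28657, so the largest Fibonacci number not exceeding 25798 is 17711.

17711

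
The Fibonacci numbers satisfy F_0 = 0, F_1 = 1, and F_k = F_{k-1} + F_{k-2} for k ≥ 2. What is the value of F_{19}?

Iterating the recurrence up to F_{12} = 144 and F_{11} = 89:
F_{13} = F_{12} + F_{11} = 144 + 89 = 233
F_{14} = F_{13} + F_{12} = 233 + 144 = 377
F_{15} = F_{14} + F_{13} = 377 + 233 = 610
F_{16} = F_{15} + F_{14} = 610 + 377 = 987
F_{17} = F_{16} + F_{15} = 987 + 610 = 1597
F_{18} = F_{17} + F_{16} = 1597 + 987 = 2584
F_{19} = F_{18} + F_{17} = 2584 + 1597 = 4181

4181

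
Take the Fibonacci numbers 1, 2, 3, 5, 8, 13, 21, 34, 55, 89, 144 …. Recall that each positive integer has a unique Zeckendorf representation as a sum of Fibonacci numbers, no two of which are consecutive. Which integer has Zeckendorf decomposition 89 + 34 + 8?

131

89 + 34 + 8 = 131.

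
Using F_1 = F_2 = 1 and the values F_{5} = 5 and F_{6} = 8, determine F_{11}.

By F_{2k+1} = F_k² + F_{k+1}²: F_{11} = 5² + 8² = 25 + 64 = 89.

89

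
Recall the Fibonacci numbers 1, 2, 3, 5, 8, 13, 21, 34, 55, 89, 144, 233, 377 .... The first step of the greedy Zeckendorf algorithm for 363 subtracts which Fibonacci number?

233 ≤ 363 < 377, so the largest Fibonacci number not exceeding 363 is 233.

233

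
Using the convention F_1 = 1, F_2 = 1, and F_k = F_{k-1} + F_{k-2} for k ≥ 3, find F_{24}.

46368

Iterating the recurrence up to F_{18} = 2584 and F_{17} = 1597:
F_{19} = F_{18} + F_{17} = 2584 + 1597 = 4181
F_{20} = F_{19} + F_{18} = 4181 + 2584 = 6765
F_{21} = F_{20} + F_{19} = 6765 + 4181 = 10946
F_{22} = F_{21} + F_{20} = 10946 + 6765 = 17711
F_{23} = F_{22} + F_{21} = 17711 + 10946 = 28657
F_{24} = F_{23} + F_{22} = 28657 + 17711 = 46368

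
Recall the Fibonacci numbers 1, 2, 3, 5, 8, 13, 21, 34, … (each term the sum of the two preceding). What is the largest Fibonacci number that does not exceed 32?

21

21 ≤ 32 < 34, so the largest Fibonacci number not exceeding 32 is 21.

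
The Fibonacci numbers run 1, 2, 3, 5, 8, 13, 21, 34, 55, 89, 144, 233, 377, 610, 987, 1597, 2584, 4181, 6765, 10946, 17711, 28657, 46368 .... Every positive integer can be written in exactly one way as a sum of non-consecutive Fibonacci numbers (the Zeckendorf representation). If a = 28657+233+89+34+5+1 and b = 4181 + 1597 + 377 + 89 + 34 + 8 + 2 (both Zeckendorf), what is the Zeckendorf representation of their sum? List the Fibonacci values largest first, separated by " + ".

The two numbers are 29019 and 6288, so their sum is 35307.
28657 ≤ 35307 < 46368, so take 28657; remainder 6650
4181 ≤ 6650 < 6765, so take 4181; remainder 2469
1597 ≤ 2469 < 2584, so take 1597; remainder 872
610 ≤ 872 < 987, so take 610; remainder 262
233 ≤ 262 < 377, so take 233; remainder 29
21 ≤ 29 < 34, so take 21; remainder 8
8 ≤ 8 < 13, so take 8; remainder 0

28657 + 4181 + 1597 + 610 + 233 + 21 + 8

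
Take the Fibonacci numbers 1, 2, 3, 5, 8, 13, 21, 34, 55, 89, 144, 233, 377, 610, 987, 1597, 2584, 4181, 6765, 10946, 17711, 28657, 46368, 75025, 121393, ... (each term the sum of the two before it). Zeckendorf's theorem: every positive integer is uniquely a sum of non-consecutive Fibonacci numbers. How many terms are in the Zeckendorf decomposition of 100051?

Greedy algorithm:
100051 − 75025 = 25026
25026 − 17711 = 7315
7315 − 6765 = 550
550 − 377 = 173
173 − 144 = 29
29 − 21 = 8
8 − 8 = 0
100051 = 75025 + 17711 + 6765 + 377 + 144 + 21 + 8, which has 7 terms.

7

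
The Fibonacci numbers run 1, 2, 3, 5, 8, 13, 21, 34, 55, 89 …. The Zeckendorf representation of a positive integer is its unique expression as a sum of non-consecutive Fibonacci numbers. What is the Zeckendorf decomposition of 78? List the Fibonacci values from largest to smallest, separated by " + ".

Greedily peel off the largest Fibonacci term at each step:
55 ≤ 78 < 89, so take 55; remainder 23
21 ≤ 23 < 34, so take 21; remainder 2
2 ≤ 2 < 3, so take 2; remainder 0
So 78 = 55 + 21 + 2, with no two terms consecutive in the sequence.

55 + 21 + 2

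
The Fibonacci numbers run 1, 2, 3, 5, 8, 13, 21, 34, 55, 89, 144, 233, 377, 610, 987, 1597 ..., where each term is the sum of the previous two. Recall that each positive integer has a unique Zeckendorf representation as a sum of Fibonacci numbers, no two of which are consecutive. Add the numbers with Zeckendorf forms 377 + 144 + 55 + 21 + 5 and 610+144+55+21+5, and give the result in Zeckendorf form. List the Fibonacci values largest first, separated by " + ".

987 + 377 + 55 + 13 + 5

The two numbers are 602 and 835, so their sum is 1437.
take 987 (≤ 1437); 1437 − 987 = 450
take 377 (≤ 450); 450 − 377 = 73
take 55 (≤ 73); 73 − 55 = 18
take 13 (≤ 18); 18 − 13 = 5
take 5 (≤ 5); 5 − 5 = 0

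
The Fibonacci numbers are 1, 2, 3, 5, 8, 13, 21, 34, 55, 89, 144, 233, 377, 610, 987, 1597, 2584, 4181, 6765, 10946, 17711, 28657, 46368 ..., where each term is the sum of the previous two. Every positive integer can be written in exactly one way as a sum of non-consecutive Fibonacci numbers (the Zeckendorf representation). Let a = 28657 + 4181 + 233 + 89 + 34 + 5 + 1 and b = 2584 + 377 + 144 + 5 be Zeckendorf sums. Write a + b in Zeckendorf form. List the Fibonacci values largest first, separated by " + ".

28657 + 6765 + 610 + 233 + 34 + 8 + 3

The two numbers are 33200 and 3110, so their sum is 36310.
Repeatedly subtract the largest Fibonacci number that fits:
largest Fibonacci ≤ 36310 is 28657; 36310 − 28657 = 7653
largest Fibonacci ≤ 7653 is 6765; 7653 − 6765 = 888
largest Fibonacci ≤ 888 is 610; 888 − 610 = 278
largest Fibonacci ≤ 278 is 233; 278 − 233 = 45
largest Fibonacci ≤ 45 is 34; 45 − 34 = 11
largest Fibonacci ≤ 11 is 8; 11 − 8 = 3
largest Fibonacci ≤ 3 is 3; 3 − 3 = 0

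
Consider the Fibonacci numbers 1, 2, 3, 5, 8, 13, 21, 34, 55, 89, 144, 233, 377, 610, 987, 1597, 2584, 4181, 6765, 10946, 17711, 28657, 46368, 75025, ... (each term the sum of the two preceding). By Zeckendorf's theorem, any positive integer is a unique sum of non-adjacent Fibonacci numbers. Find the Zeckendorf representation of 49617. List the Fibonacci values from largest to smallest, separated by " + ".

Greedily peel off the largest Fibonacci term at each step:
take 46368 (≤ 49617); 49617 − 46368 = 3249
take 2584 (≤ 3249); 3249 − 2584 = 665
take 610 (≤ 665); 665 − 610 = 55
take 55 (≤ 55); 55 − 55 = 0
So 49617 = 46368 + 2584 + 610 + 55, with no two terms consecutive in the sequence.

46368 + 2584 + 610 + 55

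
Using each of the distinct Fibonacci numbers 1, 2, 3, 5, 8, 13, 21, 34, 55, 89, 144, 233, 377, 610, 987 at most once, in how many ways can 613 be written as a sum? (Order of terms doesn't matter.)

12

Each representation comes from the Zeckendorf form by replacing some F_k with F_{k−1} + F_{k−2} where possible.
613 = 610+3 = 610+2+1 = 377+233+3 = 377+233+2+1 = 377+144+89+3 = … (7 more), for 12 in all.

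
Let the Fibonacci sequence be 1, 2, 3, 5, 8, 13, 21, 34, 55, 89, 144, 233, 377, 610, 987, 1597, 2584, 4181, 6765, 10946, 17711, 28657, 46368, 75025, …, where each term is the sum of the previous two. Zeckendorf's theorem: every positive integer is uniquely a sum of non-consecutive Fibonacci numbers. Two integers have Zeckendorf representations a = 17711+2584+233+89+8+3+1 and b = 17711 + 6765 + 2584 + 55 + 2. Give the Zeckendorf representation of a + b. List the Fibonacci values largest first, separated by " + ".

The two numbers are 20629 and 27117, so their sum is 47746.
Greedily peel off the largest Fibonacci term at each step:
46368 ≤ 47746 < 75025, so take 46368; remainder 1378
987 ≤ 1378 < 1597, so take 987; remainder 391
377 ≤ 391 < 610, so take 377; remainder 14
13 ≤ 14 < 21, so take 13; remainder 1
1 ≤ 1 < 2, so take 1; remainder 0

46368 + 987 + 377 + 13 + 1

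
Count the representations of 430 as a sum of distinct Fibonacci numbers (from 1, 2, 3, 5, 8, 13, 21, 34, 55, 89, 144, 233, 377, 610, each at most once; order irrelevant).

12

430 = 377+34+13+5+1 = 377+34+13+3+2+1 = 233+144+34+13+5+1 = 377+34+8+5+3+2+1 = … (8 more), for 12 in all.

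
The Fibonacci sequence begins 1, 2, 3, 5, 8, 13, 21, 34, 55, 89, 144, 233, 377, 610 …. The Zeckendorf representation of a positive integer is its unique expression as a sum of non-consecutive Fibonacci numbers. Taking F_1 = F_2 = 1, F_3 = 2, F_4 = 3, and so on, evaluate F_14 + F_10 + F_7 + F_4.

448

F_14 + F_10 + F_7 + F_4 = 377 + 55 + 13 + 3 = 448.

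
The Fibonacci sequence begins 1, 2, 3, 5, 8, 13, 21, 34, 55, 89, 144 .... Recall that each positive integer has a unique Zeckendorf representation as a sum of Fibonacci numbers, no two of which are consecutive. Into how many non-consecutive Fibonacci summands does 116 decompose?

4

subtract 89 from 116: 27 remains
subtract 21 from 27: 6 remains
subtract 5 from 6: 1 remains
subtract 1 from 1: 0 remains
116 = 89 + 21 + 5 + 1, which has 4 terms.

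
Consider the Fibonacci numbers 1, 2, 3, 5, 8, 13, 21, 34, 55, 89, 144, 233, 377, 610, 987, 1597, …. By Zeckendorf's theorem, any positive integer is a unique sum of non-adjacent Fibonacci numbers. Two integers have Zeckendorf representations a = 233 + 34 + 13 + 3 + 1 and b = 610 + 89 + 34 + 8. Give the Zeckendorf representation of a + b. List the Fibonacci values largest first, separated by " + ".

987 + 34 + 3 + 1

The two numbers are 284 and 741, so their sum is 1025.
take 987 (≤ 1025); 1025 − 987 = 38
take 34 (≤ 38); 38 − 34 = 4
take 3 (≤ 4); 4 − 3 = 1
take 1 (≤ 1); 1 − 1 = 0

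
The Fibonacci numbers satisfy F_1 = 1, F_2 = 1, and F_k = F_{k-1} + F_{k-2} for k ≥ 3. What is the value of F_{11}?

89

Iterating the recurrence up to F_{5} = 5 and F_{4} = 3:
F_{6} = F_{5} + F_{4} = 5 + 3 = 8
F_{7} = F_{6} + F_{5} = 8 + 5 = 13
F_{8} = F_{7} + F_{6} = 13 + 8 = 21
F_{9} = F_{8} + F_{7} = 21 + 13 = 34
F_{10} = F_{9} + F_{8} = 34 + 21 = 55
F_{11} = F_{10} + F_{9} = 55 + 34 = 89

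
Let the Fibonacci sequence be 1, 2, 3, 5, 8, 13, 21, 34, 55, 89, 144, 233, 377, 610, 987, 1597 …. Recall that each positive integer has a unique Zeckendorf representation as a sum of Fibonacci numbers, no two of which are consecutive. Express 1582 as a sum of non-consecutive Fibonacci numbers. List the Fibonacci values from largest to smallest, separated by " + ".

987 + 377 + 144 + 55 + 13 + 5 + 1

987 ≤ 1582 < 1597, so take 987; remainder 595
377 ≤ 595 < 610, so take 377; remainder 218
144 ≤ 218 < 233, so take 144; remainder 74
55 ≤ 74 < 89, so take 55; remainder 19
13 ≤ 19 < 21, so take 13; remainder 6
5 ≤ 6 < 8, so take 5; remainder 1
1 ≤ 1 < 2, so take 1; remainder 0
So 1582 = 987 + 377 + 144 + 55 + 13 + 5 + 1, with no two terms consecutive in the sequence.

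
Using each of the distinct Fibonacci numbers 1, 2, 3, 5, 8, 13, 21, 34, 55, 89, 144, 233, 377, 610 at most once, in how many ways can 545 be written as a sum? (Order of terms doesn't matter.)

21

Each representation comes from the Zeckendorf form by replacing some F_k with F_{k−1} + F_{k−2} where possible.
545 = 377+144+21+3 = 377+144+21+2+1 = 377+144+13+8+3 = 377+89+55+21+3 = 377+144+13+8+2+1 = … (16 more), for 21 in all.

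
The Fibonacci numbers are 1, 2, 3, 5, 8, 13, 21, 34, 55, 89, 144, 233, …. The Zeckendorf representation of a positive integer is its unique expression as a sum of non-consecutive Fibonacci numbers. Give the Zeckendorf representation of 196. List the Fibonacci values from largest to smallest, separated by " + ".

Greedy algorithm:
196 − 144 = 52
52 − 34 = 18
18 − 13 = 5
5 − 5 = 0
So 196 = 144 + 34 + 13 + 5, with no two terms consecutive in the sequence.

144 + 34 + 13 + 5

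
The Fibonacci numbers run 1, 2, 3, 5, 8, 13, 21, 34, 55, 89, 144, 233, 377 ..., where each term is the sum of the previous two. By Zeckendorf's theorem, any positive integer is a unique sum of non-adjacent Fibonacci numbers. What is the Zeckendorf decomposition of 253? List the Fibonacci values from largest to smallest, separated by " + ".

Greedily peel off the largest Fibonacci term at each step:
subtract 233 from 253: 20 remains
subtract 13 from 20: 7 remains
subtract 5 from 7: 2 remains
subtract 2 from 2: 0 remains
So 253 = 233 + 13 + 5 + 2, with no two terms consecutive in the sequence.

233 + 13 + 5 + 2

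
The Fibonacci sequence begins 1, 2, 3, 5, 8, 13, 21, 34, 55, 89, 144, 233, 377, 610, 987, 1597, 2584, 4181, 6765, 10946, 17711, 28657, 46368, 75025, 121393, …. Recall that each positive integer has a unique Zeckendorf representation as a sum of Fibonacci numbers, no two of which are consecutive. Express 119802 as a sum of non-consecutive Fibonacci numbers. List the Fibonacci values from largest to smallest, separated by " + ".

75025 + 28657 + 10946 + 4181 + 987 + 5 + 1

75025 ≤ 119802 < 121393, so take 75025; remainder 44777
28657 ≤ 44777 < 46368, so take 28657; remainder 16120
10946 ≤ 16120 < 17711, so take 10946; remainder 5174
4181 ≤ 5174 < 6765, so take 4181; remainder 993
987 ≤ 993 < 1597, so take 987; remainder 6
5 ≤ 6 < 8, so take 5; remainder 1
1 ≤ 1 < 2, so take 1; remainder 0
So 119802 = 75025 + 28657 + 10946 + 4181 + 987 + 5 + 1, with no two terms consecutive in the sequence.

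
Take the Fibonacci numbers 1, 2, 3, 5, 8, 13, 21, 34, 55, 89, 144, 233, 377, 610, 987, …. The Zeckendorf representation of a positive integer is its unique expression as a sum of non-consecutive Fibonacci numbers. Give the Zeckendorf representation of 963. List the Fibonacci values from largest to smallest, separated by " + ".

Greedily peel off the largest Fibonacci term at each step:
take 610 (≤ 963); 963 − 610 = 353
take 233 (≤ 353); 353 − 233 = 120
take 89 (≤ 120); 120 − 89 = 31
take 21 (≤ 31); 31 − 21 = 10
take 8 (≤ 10); 10 − 8 = 2
take 2 (≤ 2); 2 − 2 = 0
So 963 = 610 + 233 + 89 + 21 + 8 + 2, with no two terms consecutive in the sequence.

610 + 233 + 89 + 21 + 8 + 2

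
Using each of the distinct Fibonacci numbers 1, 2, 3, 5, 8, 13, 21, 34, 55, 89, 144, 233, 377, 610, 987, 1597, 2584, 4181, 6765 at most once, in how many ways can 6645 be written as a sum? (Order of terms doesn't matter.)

6645 = 4181+1597+610+233+21+3 = 4181+1597+610+233+21+2+1 = 4181+1597+610+233+13+8+3 = 4181+1597+610+144+89+21+3 = 4181+1597+610+233+13+8+2+1 = … (40 more), for 45 in all.

45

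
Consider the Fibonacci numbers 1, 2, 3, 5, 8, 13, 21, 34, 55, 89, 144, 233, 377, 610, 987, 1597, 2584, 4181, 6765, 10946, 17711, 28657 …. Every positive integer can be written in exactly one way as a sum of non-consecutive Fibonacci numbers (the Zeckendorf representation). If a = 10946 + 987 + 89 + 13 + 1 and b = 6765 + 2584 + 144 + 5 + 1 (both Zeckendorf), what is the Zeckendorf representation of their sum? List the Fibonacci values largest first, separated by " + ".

17711 + 2584 + 987 + 233 + 13 + 5 + 2

The two numbers are 12036 and 9499, so their sum is 21535.
Greedy algorithm:
17711 ≤ 21535 < 28657, so take 17711; remainder 3824
2584 ≤ 3824 < 4181, so take 2584; remainder 1240
987 ≤ 1240 < 1597, so take 987; remainder 253
233 ≤ 253 < 377, so take 233; remainder 20
13 ≤ 20 < 21, so take 13; remainder 7
5 ≤ 7 < 8, so take 5; remainder 2
2 ≤ 2 < 3, so take 2; remainder 0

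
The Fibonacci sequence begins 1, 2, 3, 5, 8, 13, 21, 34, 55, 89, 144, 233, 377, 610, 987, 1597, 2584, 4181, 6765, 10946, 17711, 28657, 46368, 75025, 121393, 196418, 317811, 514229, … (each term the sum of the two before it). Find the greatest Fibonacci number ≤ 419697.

317811

317811 ≤ 419697 < 514229, so the largest Fibonacci number not exceeding 419697 is 317811.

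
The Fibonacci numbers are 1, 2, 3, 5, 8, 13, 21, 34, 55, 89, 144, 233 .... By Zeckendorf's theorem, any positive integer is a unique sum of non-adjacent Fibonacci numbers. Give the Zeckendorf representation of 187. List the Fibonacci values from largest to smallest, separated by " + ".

144 + 34 + 8 + 1

Greedy algorithm:
take 144 (≤ 187); 187 − 144 = 43
take 34 (≤ 43); 43 − 34 = 9
take 8 (≤ 9); 9 − 8 = 1
take 1 (≤ 1); 1 − 1 = 0
So 187 = 144 + 34 + 8 + 1, with no two terms consecutive in the sequence.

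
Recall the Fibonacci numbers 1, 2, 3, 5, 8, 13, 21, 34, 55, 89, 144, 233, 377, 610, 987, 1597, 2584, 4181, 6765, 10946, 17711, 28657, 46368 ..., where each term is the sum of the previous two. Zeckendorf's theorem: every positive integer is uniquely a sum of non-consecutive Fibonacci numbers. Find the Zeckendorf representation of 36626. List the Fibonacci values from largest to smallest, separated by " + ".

28657 + 6765 + 987 + 144 + 55 + 13 + 5

Greedily peel off the largest Fibonacci term at each step:
28657 ≤ 36626 < 46368, so take 28657; remainder 7969
6765 ≤ 7969 < 10946, so take 6765; remainder 1204
987 ≤ 1204 < 1597, so take 987; remainder 217
144 ≤ 217 < 233, so take 144; remainder 73
55 ≤ 73 < 89, so take 55; remainder 18
13 ≤ 18 < 21, so take 13; remainder 5
5 ≤ 5 < 8, so take 5; remainder 0
So 36626 = 28657 + 6765 + 987 + 144 + 55 + 13 + 5, with no two terms consecutive in the sequence.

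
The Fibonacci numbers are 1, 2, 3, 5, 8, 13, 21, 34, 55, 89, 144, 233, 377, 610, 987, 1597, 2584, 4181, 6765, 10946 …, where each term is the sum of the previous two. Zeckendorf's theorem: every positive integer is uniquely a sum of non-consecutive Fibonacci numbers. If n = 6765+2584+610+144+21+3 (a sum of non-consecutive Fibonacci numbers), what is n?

10127

6765+2584+610+144+21+3 = 10127.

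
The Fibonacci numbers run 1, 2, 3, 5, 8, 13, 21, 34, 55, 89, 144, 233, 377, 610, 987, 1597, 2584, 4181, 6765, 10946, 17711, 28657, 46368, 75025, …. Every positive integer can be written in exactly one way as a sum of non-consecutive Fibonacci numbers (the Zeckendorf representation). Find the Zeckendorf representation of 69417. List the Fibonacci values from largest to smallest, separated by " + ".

take 46368 (≤ 69417); 69417 − 46368 = 23049
take 17711 (≤ 23049); 23049 − 17711 = 5338
take 4181 (≤ 5338); 5338 − 4181 = 1157
take 987 (≤ 1157); 1157 − 987 = 170
take 144 (≤ 170); 170 − 144 = 26
take 21 (≤ 26); 26 − 21 = 5
take 5 (≤ 5); 5 − 5 = 0
So 69417 = 46368 + 17711 + 4181 + 987 + 144 + 21 + 5, with no two terms consecutive in the sequence.

46368 + 17711 + 4181 + 987 + 144 + 21 + 5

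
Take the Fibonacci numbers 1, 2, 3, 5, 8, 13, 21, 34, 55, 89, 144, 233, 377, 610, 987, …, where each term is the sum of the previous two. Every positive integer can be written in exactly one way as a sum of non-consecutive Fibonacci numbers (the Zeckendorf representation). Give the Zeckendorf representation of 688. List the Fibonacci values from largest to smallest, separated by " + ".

688 − 610 = 78
78 − 55 = 23
23 − 21 = 2
2 − 2 = 0
So 688 = 610 + 55 + 21 + 2, with no two terms consecutive in the sequence.

610 + 55 + 21 + 2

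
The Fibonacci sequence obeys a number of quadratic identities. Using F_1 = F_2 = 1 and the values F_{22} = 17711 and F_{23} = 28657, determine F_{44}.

701408733

By the doubling identity F_{2k} = F_k(2F_{k+1} − F_k): F_{44} = 17711·(2·28657 − 17711) = 17711·39603 = 701408733.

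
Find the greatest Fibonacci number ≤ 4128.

2584

2584 ≤ 4128 < 4181, so the largest Fibonacci number not exceeding 4128 is 2584.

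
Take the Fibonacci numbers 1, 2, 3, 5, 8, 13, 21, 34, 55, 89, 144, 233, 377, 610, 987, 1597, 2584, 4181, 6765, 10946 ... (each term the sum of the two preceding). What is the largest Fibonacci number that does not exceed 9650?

6765

6765 ≤ 9650 < 10946, so the largest Fibonacci number not exceeding 9650 is 6765.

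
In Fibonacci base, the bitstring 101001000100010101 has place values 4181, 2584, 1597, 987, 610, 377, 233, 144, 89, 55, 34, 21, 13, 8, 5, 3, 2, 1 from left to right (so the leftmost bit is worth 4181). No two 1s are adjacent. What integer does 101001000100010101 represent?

Summing the place values of the 1 bits: 4181 + 1597 + 377 + 55 + 8 + 3 + 1 = 6222.

6222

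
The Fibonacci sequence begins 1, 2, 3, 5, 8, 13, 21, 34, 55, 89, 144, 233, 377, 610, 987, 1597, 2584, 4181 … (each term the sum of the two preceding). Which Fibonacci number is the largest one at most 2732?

2584

2584 ≤ 2732 < 4181, so the largest Fibonacci number not exceeding 2732 is 2584.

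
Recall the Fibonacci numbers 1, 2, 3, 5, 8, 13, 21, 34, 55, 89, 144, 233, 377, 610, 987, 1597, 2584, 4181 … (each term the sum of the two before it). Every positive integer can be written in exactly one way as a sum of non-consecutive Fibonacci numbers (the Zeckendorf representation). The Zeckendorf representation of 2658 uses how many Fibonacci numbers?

5

2658: greatest Fibonacci not exceeding it is 2584, leaving 74
74: greatest Fibonacci not exceeding it is 55, leaving 19
19: greatest Fibonacci not exceeding it is 13, leaving 6
6: greatest Fibonacci not exceeding it is 5, leaving 1
1: greatest Fibonacci not exceeding it is 1, leaving 0
2658 = 2584 + 55 + 13 + 5 + 1, which has 5 terms.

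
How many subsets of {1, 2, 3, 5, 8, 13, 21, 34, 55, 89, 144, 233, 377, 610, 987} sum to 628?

628 = 610+13+5 = 610+13+3+2 = 377+233+13+5 = … (10 more), for 13 in all.

13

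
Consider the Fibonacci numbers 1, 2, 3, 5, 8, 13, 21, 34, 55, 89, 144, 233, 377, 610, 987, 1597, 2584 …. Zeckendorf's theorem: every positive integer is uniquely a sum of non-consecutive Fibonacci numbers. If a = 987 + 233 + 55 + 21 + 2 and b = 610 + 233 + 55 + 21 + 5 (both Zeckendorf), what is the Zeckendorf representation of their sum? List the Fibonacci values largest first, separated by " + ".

1597 + 610 + 13 + 2

The two numbers are 1298 and 924, so their sum is 2222.
Greedy algorithm:
largest Fibonacci ≤ 2222 is 1597; 2222 − 1597 = 625
largest Fibonacci ≤ 625 is 610; 625 − 610 = 15
largest Fibonacci ≤ 15 is 13; 15 − 13 = 2
largest Fibonacci ≤ 2 is 2; 2 − 2 = 0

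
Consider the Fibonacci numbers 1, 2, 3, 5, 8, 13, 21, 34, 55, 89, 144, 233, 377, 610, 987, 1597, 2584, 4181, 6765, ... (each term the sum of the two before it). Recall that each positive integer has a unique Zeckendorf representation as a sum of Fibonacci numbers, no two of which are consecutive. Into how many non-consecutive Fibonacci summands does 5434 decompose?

7

5434: greatest Fibonacci not exceeding it is 4181, leaving 1253
1253: greatest Fibonacci not exceeding it is 987, leaving 266
266: greatest Fibonacci not exceeding it is 233, leaving 33
33: greatest Fibonacci not exceeding it is 21, leaving 12
12: greatest Fibonacci not exceeding it is 8, leaving 4
4: greatest Fibonacci not exceeding it is 3, leaving 1
1: greatest Fibonacci not exceeding it is 1, leaving 0
5434 = 4181 + 987 + 233 + 21 + 8 + 3 + 1, which has 7 terms.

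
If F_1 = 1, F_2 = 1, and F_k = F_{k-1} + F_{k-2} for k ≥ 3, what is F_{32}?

2178309

Iterating the recurrence up to F_{25} = 75025 and F_{24} = 46368:
F_{26} = F_{25} + F_{24} = 75025 + 46368 = 121393
F_{27} = F_{26} + F_{25} = 121393 + 75025 = 196418
F_{28} = F_{27} + F_{26} = 196418 + 121393 = 317811
F_{29} = F_{28} + F_{27} = 317811 + 196418 = 514229
F_{30} = F_{29} + F_{28} = 514229 + 317811 = 832040
F_{31} = F_{30} + F_{29} = 832040 + 514229 = 1346269
F_{32} = F_{31} + F_{30} = 1346269 + 832040 = 2178309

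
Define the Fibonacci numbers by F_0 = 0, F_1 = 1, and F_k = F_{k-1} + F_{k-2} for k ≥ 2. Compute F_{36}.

14930352

Iterating the recurrence up to F_{29} = 514229 and F_{28} = 317811:
F_{30} = F_{29} + F_{28} = 514229 + 317811 = 832040
F_{31} = F_{30} + F_{29} = 832040 + 514229 = 1346269
F_{32} = F_{31} + F_{30} = 1346269 + 832040 = 2178309
F_{33} = F_{32} + F_{31} = 2178309 + 1346269 = 3524578
F_{34} = F_{33} + F_{32} = 3524578 + 2178309 = 5702887
F_{35} = F_{34} + F_{33} = 5702887 + 3524578 = 9227465
F_{36} = F_{35} + F_{34} = 9227465 + 5702887 = 14930352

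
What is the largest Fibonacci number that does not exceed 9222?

6765 ≤ 9222 < 10946, so the largest Fibonacci number not exceeding 9222 is 6765.

6765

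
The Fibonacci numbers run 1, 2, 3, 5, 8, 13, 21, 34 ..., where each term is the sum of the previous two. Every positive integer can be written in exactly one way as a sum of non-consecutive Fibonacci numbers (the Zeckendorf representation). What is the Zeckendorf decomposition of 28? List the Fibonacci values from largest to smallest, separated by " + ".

subtract 21 from 28: 7 remains
subtract 5 from 7: 2 remains
subtract 2 from 2: 0 remains
So 28 = 21 + 5 + 2, with no two terms consecutive in the sequence.

21 + 5 + 2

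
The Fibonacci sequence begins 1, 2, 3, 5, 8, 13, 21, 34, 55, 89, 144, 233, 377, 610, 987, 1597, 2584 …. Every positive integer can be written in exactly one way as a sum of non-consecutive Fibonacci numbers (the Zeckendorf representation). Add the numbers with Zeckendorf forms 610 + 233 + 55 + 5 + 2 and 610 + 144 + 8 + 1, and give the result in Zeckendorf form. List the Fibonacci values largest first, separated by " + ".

1597 + 55 + 13 + 3

The two numbers are 905 and 763, so their sum is 1668.
Greedily peel off the largest Fibonacci term at each step:
1668 − 1597 = 71
71 − 55 = 16
16 − 13 = 3
3 − 3 = 0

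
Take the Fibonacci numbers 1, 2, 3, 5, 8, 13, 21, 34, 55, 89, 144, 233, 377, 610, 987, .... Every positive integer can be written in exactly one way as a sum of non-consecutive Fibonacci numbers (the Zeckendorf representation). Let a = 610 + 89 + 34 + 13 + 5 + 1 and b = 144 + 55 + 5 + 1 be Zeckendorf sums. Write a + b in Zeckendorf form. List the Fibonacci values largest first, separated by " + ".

610 + 233 + 89 + 21 + 3 + 1

The two numbers are 752 and 205, so their sum is 957.
957: greatest Fibonacci not exceeding it is 610, leaving 347
347: greatest Fibonacci not exceeding it is 233, leaving 114
114: greatest Fibonacci not exceeding it is 89, leaving 25
25: greatest Fibonacci not exceeding it is 21, leaving 4
4: greatest Fibonacci not exceeding it is 3, leaving 1
1: greatest Fibonacci not exceeding it is 1, leaving 0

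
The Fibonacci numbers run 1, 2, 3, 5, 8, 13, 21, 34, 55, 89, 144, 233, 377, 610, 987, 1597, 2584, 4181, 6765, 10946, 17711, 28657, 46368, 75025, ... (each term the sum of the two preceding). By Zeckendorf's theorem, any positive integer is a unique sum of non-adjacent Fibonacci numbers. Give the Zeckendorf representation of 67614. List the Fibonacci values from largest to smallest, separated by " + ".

46368 + 17711 + 2584 + 610 + 233 + 89 + 13 + 5 + 1

subtract 46368 from 67614: 21246 remains
subtract 17711 from 21246: 3535 remains
subtract 2584 from 3535: 951 remains
subtract 610 from 951: 341 remains
subtract 233 from 341: 108 remains
subtract 89 from 108: 19 remains
subtract 13 from 19: 6 remains
subtract 5 from 6: 1 remains
subtract 1 from 1: 0 remains
So 67614 = 46368 + 17711 + 2584 + 610 + 233 + 89 + 13 + 5 + 1, with no two terms consecutive in the sequence.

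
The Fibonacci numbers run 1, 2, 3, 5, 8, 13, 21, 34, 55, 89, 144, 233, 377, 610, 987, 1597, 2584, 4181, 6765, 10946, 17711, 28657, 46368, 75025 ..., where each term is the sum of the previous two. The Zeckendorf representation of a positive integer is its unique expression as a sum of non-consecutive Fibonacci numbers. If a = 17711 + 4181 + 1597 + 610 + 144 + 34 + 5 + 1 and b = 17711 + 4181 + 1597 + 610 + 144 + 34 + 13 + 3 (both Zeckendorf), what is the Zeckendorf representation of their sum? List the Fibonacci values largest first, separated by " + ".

46368 + 1597 + 610 + 1

The two numbers are 24283 and 24293, so their sum is 48576.
Greedily peel off the largest Fibonacci term at each step:
48576 − 46368 = 2208
2208 − 1597 = 611
611 − 610 = 1
1 − 1 = 0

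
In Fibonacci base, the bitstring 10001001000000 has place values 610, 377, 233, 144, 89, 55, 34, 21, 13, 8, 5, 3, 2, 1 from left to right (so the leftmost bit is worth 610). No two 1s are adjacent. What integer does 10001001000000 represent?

720

Summing the place values of the 1 bits: 610 + 89 + 21 = 720.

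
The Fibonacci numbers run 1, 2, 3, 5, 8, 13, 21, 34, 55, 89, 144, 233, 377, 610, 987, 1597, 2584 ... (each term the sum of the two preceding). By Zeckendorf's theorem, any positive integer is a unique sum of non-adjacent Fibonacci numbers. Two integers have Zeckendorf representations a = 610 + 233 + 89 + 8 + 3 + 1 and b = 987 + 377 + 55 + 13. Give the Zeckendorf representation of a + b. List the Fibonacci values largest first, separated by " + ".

1597 + 610 + 144 + 21 + 3 + 1

The two numbers are 944 and 1432, so their sum is 2376.
1597 ≤ 2376 < 2584, so take 1597; remainder 779
610 ≤ 779 < 987, so take 610; remainder 169
144 ≤ 169 < 233, so take 144; remainder 25
21 ≤ 25 < 34, so take 21; remainder 4
3 ≤ 4 < 5, so take 3; remainder 1
1 ≤ 1 < 2, so take 1; remainder 0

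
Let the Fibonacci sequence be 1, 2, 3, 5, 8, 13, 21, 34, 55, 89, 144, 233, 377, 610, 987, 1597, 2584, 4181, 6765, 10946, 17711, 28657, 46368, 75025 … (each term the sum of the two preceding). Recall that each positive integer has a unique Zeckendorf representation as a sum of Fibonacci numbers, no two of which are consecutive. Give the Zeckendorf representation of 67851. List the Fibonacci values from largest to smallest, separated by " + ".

Greedy algorithm:
67851: greatest Fibonacci not exceeding it is 46368, leaving 21483
21483: greatest Fibonacci not exceeding it is 17711, leaving 3772
3772: greatest Fibonacci not exceeding it is 2584, leaving 1188
1188: greatest Fibonacci not exceeding it is 987, leaving 201
201: greatest Fibonacci not exceeding it is 144, leaving 57
57: greatest Fibonacci not exceeding it is 55, leaving 2
2: greatest Fibonacci not exceeding it is 2, leaving 0
So 67851 = 46368 + 17711 + 2584 + 987 + 144 + 55 + 2, with no two terms consecutive in the sequence.

46368 + 17711 + 2584 + 987 + 144 + 55 + 2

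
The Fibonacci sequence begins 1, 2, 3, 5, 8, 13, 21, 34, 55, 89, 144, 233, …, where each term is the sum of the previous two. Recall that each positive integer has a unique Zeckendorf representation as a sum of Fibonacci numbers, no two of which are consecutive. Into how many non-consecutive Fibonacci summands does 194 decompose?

194 − 144 = 50
50 − 34 = 16
16 − 13 = 3
3 − 3 = 0
194 = 144 + 34 + 13 + 3, which has 4 terms.

4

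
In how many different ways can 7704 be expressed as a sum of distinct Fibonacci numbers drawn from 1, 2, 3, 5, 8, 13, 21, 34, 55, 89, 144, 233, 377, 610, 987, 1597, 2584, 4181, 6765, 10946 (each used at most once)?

Each representation comes from the Zeckendorf form by replacing some F_k with F_{k−1} + F_{k−2} where possible.
7704 = 6765+610+233+89+5+2 = 6765+610+233+55+34+5+2 = 4181+2584+610+233+89+5+2 = … (18 more), for 21 in all.

21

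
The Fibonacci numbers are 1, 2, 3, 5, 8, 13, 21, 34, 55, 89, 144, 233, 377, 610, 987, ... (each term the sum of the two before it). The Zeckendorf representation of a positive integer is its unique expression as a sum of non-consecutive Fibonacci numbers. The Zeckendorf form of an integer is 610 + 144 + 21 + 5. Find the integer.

610 + 144 + 21 + 5 = 780.

780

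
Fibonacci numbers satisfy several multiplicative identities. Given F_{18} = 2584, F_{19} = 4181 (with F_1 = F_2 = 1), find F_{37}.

24157817

By the addition formula F_{m+n} = F_m F_{n+1} + F_{m−1} F_n with m=19, n=18: F_{37} = 4181·4181 + 2584·2584 = 17480761 + 6677056 = 24157817.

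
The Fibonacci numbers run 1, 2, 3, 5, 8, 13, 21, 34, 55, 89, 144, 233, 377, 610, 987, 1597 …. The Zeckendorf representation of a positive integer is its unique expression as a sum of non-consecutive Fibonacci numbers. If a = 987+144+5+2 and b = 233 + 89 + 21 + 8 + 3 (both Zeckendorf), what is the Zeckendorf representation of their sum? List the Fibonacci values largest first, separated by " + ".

The two numbers are 1138 and 354, so their sum is 1492.
987 ≤ 1492 < 1597, so take 987; remainder 505
377 ≤ 505 < 610, so take 377; remainder 128
89 ≤ 128 < 144, so take 89; remainder 39
34 ≤ 39 < 55, so take 34; remainder 5
5 ≤ 5 < 8, so take 5; remainder 0

987 + 377 + 89 + 34 + 5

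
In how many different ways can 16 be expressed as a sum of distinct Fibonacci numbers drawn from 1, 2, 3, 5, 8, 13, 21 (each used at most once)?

4

16 = 13+3 = 13+2+1 = 8+5+3 = 8+5+2+1 — 4 representations.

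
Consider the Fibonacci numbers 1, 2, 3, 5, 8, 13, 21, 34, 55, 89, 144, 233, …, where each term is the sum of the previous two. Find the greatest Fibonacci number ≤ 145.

144 ≤ 145 < 233, so the largest Fibonacci number not exceeding 145 is 144.

144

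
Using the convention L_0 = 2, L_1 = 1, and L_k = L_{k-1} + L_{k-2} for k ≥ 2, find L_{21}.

24476

Iterating the recurrence up to L_{16} = 2207 and L_{15} = 1364:
L_{17} = L_{16} + L_{15} = 2207 + 1364 = 3571
L_{18} = L_{17} + L_{16} = 3571 + 2207 = 5778
L_{19} = L_{18} + L_{17} = 5778 + 3571 = 9349
L_{20} = L_{19} + L_{18} = 9349 + 5778 = 15127
L_{21} = L_{20} + L_{19} = 15127 + 9349 = 24476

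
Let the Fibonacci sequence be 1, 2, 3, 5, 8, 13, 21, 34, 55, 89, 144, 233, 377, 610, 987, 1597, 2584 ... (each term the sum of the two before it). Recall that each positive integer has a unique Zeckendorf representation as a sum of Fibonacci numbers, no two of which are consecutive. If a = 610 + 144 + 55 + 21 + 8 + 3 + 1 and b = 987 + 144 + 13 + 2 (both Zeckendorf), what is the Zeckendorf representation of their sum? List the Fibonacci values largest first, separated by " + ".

The two numbers are 842 and 1146, so their sum is 1988.
subtract 1597 from 1988: 391 remains
subtract 377 from 391: 14 remains
subtract 13 from 14: 1 remains
subtract 1 from 1: 0 remains

1597 + 377 + 13 + 1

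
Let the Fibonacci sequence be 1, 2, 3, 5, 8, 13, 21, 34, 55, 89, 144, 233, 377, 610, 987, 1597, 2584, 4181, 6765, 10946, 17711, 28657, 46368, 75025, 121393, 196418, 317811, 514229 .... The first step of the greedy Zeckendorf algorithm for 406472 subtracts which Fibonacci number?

317811

317811 ≤ 406472 < 514229, so the largest Fibonacci number not exceeding 406472 is 317811.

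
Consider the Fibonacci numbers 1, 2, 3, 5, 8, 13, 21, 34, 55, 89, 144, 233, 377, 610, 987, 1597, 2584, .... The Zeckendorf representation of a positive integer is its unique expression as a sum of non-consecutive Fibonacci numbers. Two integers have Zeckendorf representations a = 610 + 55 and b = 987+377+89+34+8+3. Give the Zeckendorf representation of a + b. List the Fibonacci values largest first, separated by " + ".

1597 + 377 + 144 + 34 + 8 + 3

The two numbers are 665 and 1498, so their sum is 2163.
Greedy algorithm:
largest Fibonacci ≤ 2163 is 1597; 2163 − 1597 = 566
largest Fibonacci ≤ 566 is 377; 566 − 377 = 189
largest Fibonacci ≤ 189 is 144; 189 − 144 = 45
largest Fibonacci ≤ 45 is 34; 45 − 34 = 11
largest Fibonacci ≤ 11 is 8; 11 − 8 = 3
largest Fibonacci ≤ 3 is 3; 3 − 3 = 0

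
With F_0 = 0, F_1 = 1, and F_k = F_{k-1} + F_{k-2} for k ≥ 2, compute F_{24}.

46368

Iterating the recurrence up to F_{16} = 987 and F_{15} = 610:
F_{17} = F_{16} + F_{15} = 987 + 610 = 1597
F_{18} = F_{17} + F_{16} = 1597 + 987 = 2584
F_{19} = F_{18} + F_{17} = 2584 + 1597 = 4181
F_{20} = F_{19} + F_{18} = 4181 + 2584 = 6765
F_{21} = F_{20} + F_{19} = 6765 + 4181 = 10946
F_{22} = F_{21} + F_{20} = 10946 + 6765 = 17711
F_{23} = F_{22} + F_{21} = 17711 + 10946 = 28657
F_{24} = F_{23} + F_{22} = 28657 + 17711 = 46368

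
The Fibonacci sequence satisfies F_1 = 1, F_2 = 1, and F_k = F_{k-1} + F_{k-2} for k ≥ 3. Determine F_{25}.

75025

Iterating the recurrence up to F_{19} = 4181 and F_{18} = 2584:
F_{20} = F_{19} + F_{18} = 4181 + 2584 = 6765
F_{21} = F_{20} + F_{19} = 6765 + 4181 = 10946
F_{22} = F_{21} + F_{20} = 10946 + 6765 = 17711
F_{23} = F_{22} + F_{21} = 17711 + 10946 = 28657
F_{24} = F_{23} + F_{22} = 28657 + 17711 = 46368
F_{25} = F_{24} + F_{23} = 46368 + 28657 = 75025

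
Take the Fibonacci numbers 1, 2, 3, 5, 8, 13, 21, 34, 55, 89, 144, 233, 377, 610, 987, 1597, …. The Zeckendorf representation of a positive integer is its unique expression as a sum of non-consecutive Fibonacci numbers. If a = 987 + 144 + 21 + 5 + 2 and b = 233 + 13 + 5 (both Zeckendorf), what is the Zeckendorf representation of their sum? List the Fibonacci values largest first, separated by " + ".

The two numbers are 1159 and 251, so their sum is 1410.
Repeatedly subtract the largest Fibonacci number that fits:
1410 − 987 = 423
423 − 377 = 46
46 − 34 = 12
12 − 8 = 4
4 − 3 = 1
1 − 1 = 0

987 + 377 + 34 + 8 + 3 + 1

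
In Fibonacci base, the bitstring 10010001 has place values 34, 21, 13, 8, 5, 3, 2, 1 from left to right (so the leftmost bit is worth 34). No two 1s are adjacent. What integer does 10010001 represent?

43

Summing the place values of the 1 bits: 34 + 8 + 1 = 43.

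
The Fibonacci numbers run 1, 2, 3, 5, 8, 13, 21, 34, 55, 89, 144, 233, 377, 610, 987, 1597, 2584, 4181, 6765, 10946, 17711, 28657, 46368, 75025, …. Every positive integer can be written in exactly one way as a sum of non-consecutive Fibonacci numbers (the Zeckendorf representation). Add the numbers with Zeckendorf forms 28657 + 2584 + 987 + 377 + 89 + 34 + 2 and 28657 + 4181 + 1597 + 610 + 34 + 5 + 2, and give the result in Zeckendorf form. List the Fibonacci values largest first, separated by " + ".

46368 + 17711 + 2584 + 987 + 144 + 21 + 1

The two numbers are 32730 and 35086, so their sum is 67816.
Greedy algorithm:
take 46368 (≤ 67816); 67816 − 46368 = 21448
take 17711 (≤ 21448); 21448 − 17711 = 3737
take 2584 (≤ 3737); 3737 − 2584 = 1153
take 987 (≤ 1153); 1153 − 987 = 166
take 144 (≤ 166); 166 − 144 = 22
take 21 (≤ 22); 22 − 21 = 1
take 1 (≤ 1); 1 − 1 = 0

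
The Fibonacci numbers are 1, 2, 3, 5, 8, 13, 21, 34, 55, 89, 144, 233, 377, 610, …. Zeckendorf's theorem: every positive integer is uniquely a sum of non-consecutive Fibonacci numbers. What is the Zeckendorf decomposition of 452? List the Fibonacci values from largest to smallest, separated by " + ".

377 + 55 + 13 + 5 + 2

Repeatedly subtract the largest Fibonacci number that fits:
377 ≤ 452 < 610, so take 377; remainder 75
55 ≤ 75 < 89, so take 55; remainder 20
13 ≤ 20 < 21, so take 13; remainder 7
5 ≤ 7 < 8, so take 5; remainder 2
2 ≤ 2 < 3, so take 2; remainder 0
So 452 = 377 + 55 + 13 + 5 + 2, with no two terms consecutive in the sequence.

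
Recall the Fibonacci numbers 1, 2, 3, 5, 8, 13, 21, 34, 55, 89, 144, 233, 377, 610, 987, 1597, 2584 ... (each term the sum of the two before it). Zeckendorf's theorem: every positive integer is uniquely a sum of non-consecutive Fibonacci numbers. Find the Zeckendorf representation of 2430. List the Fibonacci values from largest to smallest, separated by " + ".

2430: greatest Fibonacci not exceeding it is 1597, leaving 833
833: greatest Fibonacci not exceeding it is 610, leaving 223
223: greatest Fibonacci not exceeding it is 144, leaving 79
79: greatest Fibonacci not exceeding it is 55, leaving 24
24: greatest Fibonacci not exceeding it is 21, leaving 3
3: greatest Fibonacci not exceeding it is 3, leaving 0
So 2430 = 1597 + 610 + 144 + 55 + 21 + 3, with no two terms consecutive in the sequence.

1597 + 610 + 144 + 55 + 21 + 3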